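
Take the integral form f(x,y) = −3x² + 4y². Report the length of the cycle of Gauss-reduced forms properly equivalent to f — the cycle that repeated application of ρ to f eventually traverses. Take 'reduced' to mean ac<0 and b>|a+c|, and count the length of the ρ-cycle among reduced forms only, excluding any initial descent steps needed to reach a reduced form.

D = 48, ⌊√D⌋ = 6
descent: ρ → (4,0,-3)
descent: ρ → (-3,6,1)  [lands on river]
river: ρ → (1,6,-3)
ρ-cycle length = 2 (tail of 2 descent steps not counted)

2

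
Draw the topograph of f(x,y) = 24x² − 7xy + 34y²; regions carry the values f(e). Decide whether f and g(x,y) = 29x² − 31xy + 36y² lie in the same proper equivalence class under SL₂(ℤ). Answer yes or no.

D₁ = -3215, D₂ = -3215
f: reduced (well bottom): (24,-7,34) with a≤c, −a<b≤a
g: translate: b→27 (≡-31 mod 58), so (29,-31,36)→(29,27,34)
g: reduced (well bottom): (29,27,34) with a≤c, −a<b≤a
reduced forms (24, -7, 34) vs (29, 27, 34) ⇒ inequivalent

no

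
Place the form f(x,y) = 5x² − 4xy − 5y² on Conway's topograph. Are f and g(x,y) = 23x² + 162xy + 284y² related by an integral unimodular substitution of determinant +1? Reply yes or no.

D₁ = 116, D₂ = 116
river cycle of f (length 10): (-5, 4, 5), (5, 6, -4), (-4, 10, 1), (1, 10, -4), (-4, 6, 5), (5, 4, -5), (-5, 6, 4), (4, 10, -1), (-1, 10, 4), (4, 6, -5)
river cycle of g (length 10): (4, 6, -5), (-5, 4, 5), (5, 6, -4), (-4, 10, 1), (1, 10, -4), (-4, 6, 5), (5, 4, -5), (-5, 6, 4), (4, 10, -1), (-1, 10, 4)
cycles coincide ⇒ equivalent

yes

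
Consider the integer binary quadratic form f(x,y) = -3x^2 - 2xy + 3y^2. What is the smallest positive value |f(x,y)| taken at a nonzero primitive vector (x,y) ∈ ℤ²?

descent: ρ → (3,2,-3)  [lands on river]
river: ρ → (-3,4,2)
river: ρ → (2,4,-3)
river: ρ → (-3,2,3)
river: ρ → (3,4,-2)
river: ρ → (-2,4,3)
closes: descent 1, river 6
min |a| on river = 2

2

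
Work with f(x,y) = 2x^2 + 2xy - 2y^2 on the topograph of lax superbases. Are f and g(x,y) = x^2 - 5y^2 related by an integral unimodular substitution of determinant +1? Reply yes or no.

D₁ = 20, D₂ = 20
river cycle of f (length 2): (-2, 2, 2), (2, 2, -2)
river cycle of g (length 2): (1, 4, -1), (-1, 4, 1)
cycles differ ⇒ inequivalent

no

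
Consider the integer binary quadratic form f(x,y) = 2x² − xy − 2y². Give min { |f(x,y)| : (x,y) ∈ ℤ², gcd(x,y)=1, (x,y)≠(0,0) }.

descent: ρ → (-2,1,2)  [lands on river]
river: ρ → (2,3,-1)
river: ρ → (-1,3,2)
river: ρ → (2,1,-2)
river: ρ → (-2,3,1)
river: ρ → (1,3,-2)
closes: descent 1, river 6
min |a| on river = 1

1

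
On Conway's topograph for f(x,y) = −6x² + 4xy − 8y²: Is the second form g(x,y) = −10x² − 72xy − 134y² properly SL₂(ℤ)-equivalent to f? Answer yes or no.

D₁ = -176, D₂ = -176
f is negative-definite; reduce −f:
−f: reduced (well bottom): (6,-4,8) with a≤c, −a<b≤a
flip sign back: reduced form of f is (-6,4,-8)
g is negative-definite; reduce −g:
−g: translate: b→-8 (≡72 mod 20), so (10,72,134)→(10,-8,6)
−g: flip: (10,-8,6)→(6,8,10)
−g: translate: b→-4 (≡8 mod 12), so (6,8,10)→(6,-4,8)
−g: reduced (well bottom): (6,-4,8) with a≤c, −a<b≤a
flip sign back: reduced form of g is (-6,4,-8)
reduced forms (-6, 4, -8) vs (-6, 4, -8) ⇒ equivalent

yes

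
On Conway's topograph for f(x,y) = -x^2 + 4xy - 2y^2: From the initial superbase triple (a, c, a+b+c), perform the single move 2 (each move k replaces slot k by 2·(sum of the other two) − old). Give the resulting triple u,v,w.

start (-1,-2,1) = (f(1,0),f(0,1),f(1,1))
replace slot 2: 2·((-1)+1) − (-2) = 2 → (-1,2,1)

-1,2,1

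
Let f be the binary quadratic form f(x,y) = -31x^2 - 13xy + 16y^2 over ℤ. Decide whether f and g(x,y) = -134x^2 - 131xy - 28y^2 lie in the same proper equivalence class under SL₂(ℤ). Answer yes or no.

D₁ = 2153, D₂ = 2153
river cycle of f (length 10): (16, 45, -2), (-2, 43, 38), (38, 33, -7), (-7, 37, 28), (28, 19, -16), (-16, 45, 2), (2, 43, -38), (-38, 33, 7), (7, 37, -28), (-28, 19, 16)
river cycle of g (length 10): (-28, 19, 16), (16, 45, -2), (-2, 43, 38), (38, 33, -7), (-7, 37, 28), (28, 19, -16), (-16, 45, 2), (2, 43, -38), (-38, 33, 7), (7, 37, -28)
cycles coincide ⇒ equivalent

yes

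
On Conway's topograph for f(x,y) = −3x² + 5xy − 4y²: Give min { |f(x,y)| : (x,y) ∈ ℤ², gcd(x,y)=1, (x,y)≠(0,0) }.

translate: b→1 (≡-5 mod 6), so (3,-5,4)→(3,1,2)
flip: (3,1,2)→(2,-1,3)
reduced (well bottom): (2,-1,3) with a≤c, −a<b≤a
well minimum |f| = |-2| = 2 (negative-definite)

2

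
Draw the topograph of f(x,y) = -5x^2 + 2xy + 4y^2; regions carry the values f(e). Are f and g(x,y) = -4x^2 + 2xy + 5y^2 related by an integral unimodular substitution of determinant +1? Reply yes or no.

D₁ = 84, D₂ = 84
river cycle of f (length 6): (4, 6, -3), (-3, 6, 4), (4, 2, -5), (-5, 8, 1), (1, 8, -5), (-5, 2, 4)
river cycle of g (length 6): (5, 8, -1), (-1, 8, 5), (5, 2, -4), (-4, 6, 3), (3, 6, -4), (-4, 2, 5)
cycles differ ⇒ inequivalent

no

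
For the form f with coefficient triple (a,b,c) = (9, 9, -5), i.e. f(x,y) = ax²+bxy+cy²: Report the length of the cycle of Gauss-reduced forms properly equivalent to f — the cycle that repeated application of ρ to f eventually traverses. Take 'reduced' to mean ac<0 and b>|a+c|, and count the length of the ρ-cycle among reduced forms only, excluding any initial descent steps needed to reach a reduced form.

D = 261, ⌊√D⌋ = 16
river: ρ → (-5,11,7)
river: ρ → (7,3,-9)
river: ρ → (-9,15,1)
river: ρ → (1,15,-9)
river: ρ → (-9,3,7)
river: ρ → (7,11,-5)
river: ρ → (-5,9,9)
river: ρ → (9,9,-5)
ρ-cycle length = 8 (tail of 0 descent steps not counted)

8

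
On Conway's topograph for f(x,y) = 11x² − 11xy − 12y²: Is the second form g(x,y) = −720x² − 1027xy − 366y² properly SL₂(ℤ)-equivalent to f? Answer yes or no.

D₁ = 649, D₂ = 649
river cycle of f (length 34): (-12, 11, 11), (11, 11, -12), (-12, 13, 10), (10, 7, -15), (-15, 23, 2), (2, 25, -3), (-3, 23, 10), (10, 17, -9), (-9, 19, 8), (8, 13, -15), … (24 more)
river cycle of g (length 34): (-12, 13, 10), (10, 7, -15), (-15, 23, 2), (2, 25, -3), (-3, 23, 10), (10, 17, -9), (-9, 19, 8), (8, 13, -15), (-15, 17, 6), (6, 19, -12), … (24 more)
cycles coincide ⇒ equivalent

yes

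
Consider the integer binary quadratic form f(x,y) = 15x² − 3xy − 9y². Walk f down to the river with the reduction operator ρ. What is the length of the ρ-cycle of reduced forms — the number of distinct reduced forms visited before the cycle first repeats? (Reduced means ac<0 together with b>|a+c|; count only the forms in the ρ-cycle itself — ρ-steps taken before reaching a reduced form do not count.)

D = 549, ⌊√D⌋ = 23
descent: ρ → (-9,21,3)  [lands on river]
river: ρ → (3,21,-9)
river: ρ → (-9,15,9)
river: ρ → (9,21,-3)
river: ρ → (-3,21,9)
river: ρ → (9,15,-9)
ρ-cycle length = 6 (tail of 1 descent step not counted)

6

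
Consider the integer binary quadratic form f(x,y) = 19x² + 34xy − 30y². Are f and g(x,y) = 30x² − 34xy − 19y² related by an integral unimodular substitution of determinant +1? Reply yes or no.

D₁ = 3436, D₂ = 3436
river cycle of f (length 46): (-30, 26, 23), (23, 20, -33), (-33, 46, 10), (10, 54, -13), (-13, 50, 18), (18, 58, -1), (-1, 58, 18), (18, 50, -13), (-13, 54, 10), (10, 46, -33), … (36 more)
river cycle of g (length 46): (-19, 34, 30), (30, 26, -23), (-23, 20, 33), (33, 46, -10), (-10, 54, 13), (13, 50, -18), (-18, 58, 1), (1, 58, -18), (-18, 50, 13), (13, 54, -10), … (36 more)
cycles differ ⇒ inequivalent

no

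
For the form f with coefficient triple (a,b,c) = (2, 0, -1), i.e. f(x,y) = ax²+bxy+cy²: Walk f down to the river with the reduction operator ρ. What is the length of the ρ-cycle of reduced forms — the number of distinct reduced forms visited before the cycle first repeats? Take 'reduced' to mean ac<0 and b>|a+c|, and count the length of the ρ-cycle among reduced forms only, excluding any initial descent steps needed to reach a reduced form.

D = 8, ⌊√D⌋ = 2
descent: ρ → (-1,2,1)  [lands on river]
river: ρ → (1,2,-1)
ρ-cycle length = 2 (tail of 1 descent step not counted)

2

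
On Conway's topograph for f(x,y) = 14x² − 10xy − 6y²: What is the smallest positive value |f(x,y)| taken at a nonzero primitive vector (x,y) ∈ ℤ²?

descent: ρ → (-6,10,14)  [lands on river]
river: ρ → (14,18,-2)
river: ρ → (-2,18,14)
river: ρ → (14,10,-6)
river: ρ → (-6,14,10)
river: ρ → (10,6,-10)
river: ρ → (-10,14,6)
river: ρ → (6,10,-14)
river: ρ → (-14,18,2)
river: ρ → (2,18,-14)
river: ρ → (-14,10,6)
river: ρ → (6,14,-10)
river: ρ → (-10,6,10)
river: ρ → (10,14,-6)
closes: descent 1, river 14
min |a| on river = 2

2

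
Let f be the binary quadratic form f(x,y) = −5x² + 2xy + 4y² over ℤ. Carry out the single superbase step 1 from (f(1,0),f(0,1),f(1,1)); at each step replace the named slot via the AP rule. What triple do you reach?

start (-5,4,1) = (f(1,0),f(0,1),f(1,1))
replace slot 1: 2·(4+1) − (-5) = 15 → (15,4,1)

15,4,1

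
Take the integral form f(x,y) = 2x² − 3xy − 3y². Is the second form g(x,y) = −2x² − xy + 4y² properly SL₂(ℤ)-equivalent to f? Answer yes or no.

D₁ = 33, D₂ = 33
river cycle of f (length 4): (-3, 3, 2), (2, 5, -1), (-1, 5, 2), (2, 3, -3)
river cycle of g (length 4): (-2, 3, 3), (3, 3, -2), (-2, 5, 1), (1, 5, -2)
cycles differ ⇒ inequivalent

no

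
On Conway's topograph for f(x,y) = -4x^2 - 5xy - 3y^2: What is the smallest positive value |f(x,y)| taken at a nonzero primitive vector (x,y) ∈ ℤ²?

translate: b→-3 (≡5 mod 8), so (4,5,3)→(4,-3,2)
flip: (4,-3,2)→(2,3,4)
translate: b→-1 (≡3 mod 4), so (2,3,4)→(2,-1,3)
reduced (well bottom): (2,-1,3) with a≤c, −a<b≤a
well minimum |f| = |-2| = 2 (negative-definite)

2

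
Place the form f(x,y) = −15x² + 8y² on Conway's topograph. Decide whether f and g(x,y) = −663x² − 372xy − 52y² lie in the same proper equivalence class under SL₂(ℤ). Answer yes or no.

D₁ = 480, D₂ = 480
river cycle of f (length 4): (8, 16, -7), (-7, 12, 12), (12, 12, -7), (-7, 16, 8)
river cycle of g (length 4): (-7, 16, 8), (8, 16, -7), (-7, 12, 12), (12, 12, -7)
cycles coincide ⇒ equivalent

yes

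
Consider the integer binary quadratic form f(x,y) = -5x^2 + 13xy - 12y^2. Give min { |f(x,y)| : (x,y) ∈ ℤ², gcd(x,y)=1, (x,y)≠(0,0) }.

translate: b→-3 (≡-13 mod 10), so (5,-13,12)→(5,-3,4)
flip: (5,-3,4)→(4,3,5)
reduced (well bottom): (4,3,5) with a≤c, −a<b≤a
well minimum |f| = |-4| = 4 (negative-definite)

4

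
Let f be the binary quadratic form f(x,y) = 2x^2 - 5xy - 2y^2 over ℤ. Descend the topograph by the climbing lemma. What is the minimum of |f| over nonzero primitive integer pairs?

descent: ρ → (-2,5,2)  [lands on river]
river: ρ → (2,3,-4)
river: ρ → (-4,5,1)
river: ρ → (1,5,-4)
river: ρ → (-4,3,2)
river: ρ → (2,5,-2)
river: ρ → (-2,3,4)
river: ρ → (4,5,-1)
river: ρ → (-1,5,4)
river: ρ → (4,3,-2)
closes: descent 1, river 10
min |a| on river = 1

1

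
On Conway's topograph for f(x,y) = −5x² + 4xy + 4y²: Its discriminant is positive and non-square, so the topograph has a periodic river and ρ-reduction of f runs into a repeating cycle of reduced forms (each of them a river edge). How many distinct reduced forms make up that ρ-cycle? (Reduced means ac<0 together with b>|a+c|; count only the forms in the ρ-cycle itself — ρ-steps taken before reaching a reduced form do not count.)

D = 96, ⌊√D⌋ = 9
river: ρ → (4,4,-5)
river: ρ → (-5,6,3)
river: ρ → (3,6,-5)
river: ρ → (-5,4,4)
ρ-cycle length = 4 (tail of 0 descent steps not counted)

4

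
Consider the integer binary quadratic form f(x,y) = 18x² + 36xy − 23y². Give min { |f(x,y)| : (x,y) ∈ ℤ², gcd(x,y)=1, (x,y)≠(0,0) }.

river: ρ → (-23,10,31)
river: ρ → (31,52,-2)
river: ρ → (-2,52,31)
river: ρ → (31,10,-23)
river: ρ → (-23,36,18)
river: ρ → (18,36,-23)
closes: descent 0, river 6
min |a| on river = 2

2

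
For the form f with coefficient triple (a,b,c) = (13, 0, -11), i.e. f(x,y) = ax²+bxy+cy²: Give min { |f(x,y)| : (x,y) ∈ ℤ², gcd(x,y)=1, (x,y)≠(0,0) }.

descent: ρ → (-11,22,2)  [lands on river]
river: ρ → (2,22,-11)
closes: descent 1, river 2
min |a| on river = 2

2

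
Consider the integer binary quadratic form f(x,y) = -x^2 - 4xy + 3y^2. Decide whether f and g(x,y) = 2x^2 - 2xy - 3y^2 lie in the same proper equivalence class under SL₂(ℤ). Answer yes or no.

D₁ = 28, D₂ = 28
river cycle of f (length 4): (3, 4, -1), (-1, 4, 3), (3, 2, -2), (-2, 2, 3)
river cycle of g (length 4): (-3, 2, 2), (2, 2, -3), (-3, 4, 1), (1, 4, -3)
cycles differ ⇒ inequivalent

no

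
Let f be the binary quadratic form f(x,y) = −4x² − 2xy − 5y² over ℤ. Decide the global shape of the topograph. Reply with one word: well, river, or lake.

D = b²−4ac = (-2)² − 4·(-4)·(-5) = -76
D < 0 ⇒ definite ⇒ every region one sign ⇒ single well

well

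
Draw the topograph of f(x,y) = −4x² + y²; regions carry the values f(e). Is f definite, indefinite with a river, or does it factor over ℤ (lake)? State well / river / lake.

D = b²−4ac = 0² − 4·(-4)·1 = 16
D = 4² is a perfect square ⇒ form factors over ℤ ⇒ lakes

lake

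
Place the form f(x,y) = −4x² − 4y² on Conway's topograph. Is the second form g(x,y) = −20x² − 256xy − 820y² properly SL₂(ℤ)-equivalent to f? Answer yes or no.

D₁ = -64, D₂ = -64
f is negative-definite; reduce −f:
−f: reduced (well bottom): (4,0,4) with a≤c, −a<b≤a
flip sign back: reduced form of f is (-4,0,-4)
g is negative-definite; reduce −g:
−g: translate: b→16 (≡256 mod 40), so (20,256,820)→(20,16,4)
−g: flip: (20,16,4)→(4,-16,20)
−g: translate: b→0 (≡-16 mod 8), so (4,-16,20)→(4,0,4)
−g: reduced (well bottom): (4,0,4) with a≤c, −a<b≤a
flip sign back: reduced form of g is (-4,0,-4)
reduced forms (-4, 0, -4) vs (-4, 0, -4) ⇒ equivalent

yes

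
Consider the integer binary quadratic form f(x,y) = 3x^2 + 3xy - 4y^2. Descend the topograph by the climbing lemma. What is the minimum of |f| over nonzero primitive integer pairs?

river: ρ → (-4,5,2)
river: ρ → (2,7,-1)
river: ρ → (-1,7,2)
river: ρ → (2,5,-4)
river: ρ → (-4,3,3)
river: ρ → (3,3,-4)
closes: descent 0, river 6
min |a| on river = 1

1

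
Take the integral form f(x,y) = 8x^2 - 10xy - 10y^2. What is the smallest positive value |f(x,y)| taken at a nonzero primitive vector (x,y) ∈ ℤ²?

descent: ρ → (-10,10,8)  [lands on river]
river: ρ → (8,6,-12)
river: ρ → (-12,18,2)
river: ρ → (2,18,-12)
river: ρ → (-12,6,8)
river: ρ → (8,10,-10)
closes: descent 1, river 6
min |a| on river = 2

2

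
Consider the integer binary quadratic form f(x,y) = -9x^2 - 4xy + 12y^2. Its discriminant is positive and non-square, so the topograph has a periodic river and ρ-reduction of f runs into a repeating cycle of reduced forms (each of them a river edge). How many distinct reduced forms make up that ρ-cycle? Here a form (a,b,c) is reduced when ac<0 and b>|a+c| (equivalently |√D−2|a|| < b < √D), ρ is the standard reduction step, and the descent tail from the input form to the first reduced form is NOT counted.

D = 448, ⌊√D⌋ = 21
descent: ρ → (12,4,-9)  [lands on river]
river: ρ → (-9,14,7)
river: ρ → (7,14,-9)
river: ρ → (-9,4,12)
river: ρ → (12,20,-1)
river: ρ → (-1,20,12)
ρ-cycle length = 6 (tail of 1 descent step not counted)

6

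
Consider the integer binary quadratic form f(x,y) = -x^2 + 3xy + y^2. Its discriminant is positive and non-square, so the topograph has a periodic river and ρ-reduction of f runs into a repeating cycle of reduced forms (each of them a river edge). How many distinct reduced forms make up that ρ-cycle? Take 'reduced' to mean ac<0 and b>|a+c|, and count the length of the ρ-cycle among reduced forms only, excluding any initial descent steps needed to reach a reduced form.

D = 13, ⌊√D⌋ = 3
river: ρ → (1,3,-1)
river: ρ → (-1,3,1)
ρ-cycle length = 2 (tail of 0 descent steps not counted)

2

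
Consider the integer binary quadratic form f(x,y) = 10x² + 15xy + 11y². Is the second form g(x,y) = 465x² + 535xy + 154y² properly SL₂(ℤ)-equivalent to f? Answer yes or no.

D₁ = -215, D₂ = -215
f: translate: b→-5 (≡15 mod 20), so (10,15,11)→(10,-5,6)
f: flip: (10,-5,6)→(6,5,10)
f: reduced (well bottom): (6,5,10) with a≤c, −a<b≤a
g: translate: b→-395 (≡535 mod 930), so (465,535,154)→(465,-395,84)
g: flip: (465,-395,84)→(84,395,465)
g: translate: b→59 (≡395 mod 168), so (84,395,465)→(84,59,11)
g: flip: (84,59,11)→(11,-59,84)
g: translate: b→7 (≡-59 mod 22), so (11,-59,84)→(11,7,6)
g: flip: (11,7,6)→(6,-7,11)
g: translate: b→5 (≡-7 mod 12), so (6,-7,11)→(6,5,10)
g: reduced (well bottom): (6,5,10) with a≤c, −a<b≤a
reduced forms (6, 5, 10) vs (6, 5, 10) ⇒ equivalent

yes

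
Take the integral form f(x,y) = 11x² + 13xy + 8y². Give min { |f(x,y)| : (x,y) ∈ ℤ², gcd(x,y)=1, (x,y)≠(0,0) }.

translate: b→-9 (≡13 mod 22), so (11,13,8)→(11,-9,6)
flip: (11,-9,6)→(6,9,11)
translate: b→-3 (≡9 mod 12), so (6,9,11)→(6,-3,8)
reduced (well bottom): (6,-3,8) with a≤c, −a<b≤a
well minimum = a = 6

6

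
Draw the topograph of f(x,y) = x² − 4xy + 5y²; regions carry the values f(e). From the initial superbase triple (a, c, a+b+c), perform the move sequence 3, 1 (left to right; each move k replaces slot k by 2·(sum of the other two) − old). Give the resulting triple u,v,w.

start (1,5,2) = (f(1,0),f(0,1),f(1,1))
replace slot 3: 2·(1+5) − 2 = 10 → (1,5,10)
replace slot 1: 2·(5+10) − 1 = 29 → (29,5,10)

29,5,10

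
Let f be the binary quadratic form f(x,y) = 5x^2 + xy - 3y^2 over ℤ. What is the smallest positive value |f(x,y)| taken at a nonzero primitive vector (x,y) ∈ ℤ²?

descent: ρ → (-3,5,3)  [lands on river]
river: ρ → (3,7,-1)
river: ρ → (-1,7,3)
river: ρ → (3,5,-3)
river: ρ → (-3,7,1)
river: ρ → (1,7,-3)
closes: descent 1, river 6
min |a| on river = 1

1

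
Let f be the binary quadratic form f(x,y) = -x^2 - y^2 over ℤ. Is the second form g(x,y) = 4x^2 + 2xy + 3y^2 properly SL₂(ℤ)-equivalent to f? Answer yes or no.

D₁ = -4, D₂ = -44
discriminants differ ⇒ not SL₂(ℤ)-equivalent

no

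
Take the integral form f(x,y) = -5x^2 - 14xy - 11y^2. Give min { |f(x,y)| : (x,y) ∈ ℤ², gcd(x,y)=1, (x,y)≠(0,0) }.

translate: b→4 (≡14 mod 10), so (5,14,11)→(5,4,2)
flip: (5,4,2)→(2,-4,5)
translate: b→0 (≡-4 mod 4), so (2,-4,5)→(2,0,3)
reduced (well bottom): (2,0,3) with a≤c, −a<b≤a
well minimum |f| = |-2| = 2 (negative-definite)

2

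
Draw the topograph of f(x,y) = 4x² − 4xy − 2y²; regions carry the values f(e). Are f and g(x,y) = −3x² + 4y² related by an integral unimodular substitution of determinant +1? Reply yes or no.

D₁ = 48, D₂ = 48
river cycle of f (length 2): (-2, 4, 4), (4, 4, -2)
river cycle of g (length 2): (-3, 6, 1), (1, 6, -3)
cycles differ ⇒ inequivalent

no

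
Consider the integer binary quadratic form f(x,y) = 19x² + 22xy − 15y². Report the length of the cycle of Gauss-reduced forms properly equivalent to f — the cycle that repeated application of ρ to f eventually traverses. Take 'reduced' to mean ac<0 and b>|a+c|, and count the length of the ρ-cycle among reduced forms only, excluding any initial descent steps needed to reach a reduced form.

D = 1624, ⌊√D⌋ = 40
river: ρ → (-15,38,3)
river: ρ → (3,40,-2)
river: ρ → (-2,40,3)
river: ρ → (3,38,-15)
river: ρ → (-15,22,19)
river: ρ → (19,16,-18)
river: ρ → (-18,20,17)
river: ρ → (17,14,-21)
river: ρ → (-21,28,10)
river: ρ → (10,32,-15)
river: ρ → (-15,28,14)
river: ρ → (14,28,-15)
river: ρ → (-15,32,10)
river: ρ → (10,28,-21)
river: ρ → (-21,14,17)
river: ρ → (17,20,-18)
river: ρ → (-18,16,19)
river: ρ → (19,22,-15)
ρ-cycle length = 18 (tail of 0 descent steps not counted)

18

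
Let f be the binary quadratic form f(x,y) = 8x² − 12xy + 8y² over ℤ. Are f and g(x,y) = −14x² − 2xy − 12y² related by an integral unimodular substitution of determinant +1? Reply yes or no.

D₁ = -112, D₂ = -668
discriminants differ ⇒ not SL₂(ℤ)-equivalent

no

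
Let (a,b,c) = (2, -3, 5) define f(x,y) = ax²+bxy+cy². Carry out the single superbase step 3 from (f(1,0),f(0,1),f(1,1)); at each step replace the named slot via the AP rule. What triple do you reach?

start (2,5,4) = (f(1,0),f(0,1),f(1,1))
replace slot 3: 2·(2+5) − 4 = 10 → (2,5,10)

2,5,10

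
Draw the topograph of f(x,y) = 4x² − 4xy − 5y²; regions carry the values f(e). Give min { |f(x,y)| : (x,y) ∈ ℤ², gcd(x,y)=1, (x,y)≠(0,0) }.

descent: ρ → (-5,4,4)  [lands on river]
river: ρ → (4,4,-5)
river: ρ → (-5,6,3)
river: ρ → (3,6,-5)
closes: descent 1, river 4
min |a| on river = 3

3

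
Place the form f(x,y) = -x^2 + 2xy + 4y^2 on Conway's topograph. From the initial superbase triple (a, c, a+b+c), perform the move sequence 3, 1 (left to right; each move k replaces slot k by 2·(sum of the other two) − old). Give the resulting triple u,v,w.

start (-1,4,5) = (f(1,0),f(0,1),f(1,1))
replace slot 3: 2·((-1)+4) − 5 = 1 → (-1,4,1)
replace slot 1: 2·(4+1) − (-1) = 11 → (11,4,1)

11,4,1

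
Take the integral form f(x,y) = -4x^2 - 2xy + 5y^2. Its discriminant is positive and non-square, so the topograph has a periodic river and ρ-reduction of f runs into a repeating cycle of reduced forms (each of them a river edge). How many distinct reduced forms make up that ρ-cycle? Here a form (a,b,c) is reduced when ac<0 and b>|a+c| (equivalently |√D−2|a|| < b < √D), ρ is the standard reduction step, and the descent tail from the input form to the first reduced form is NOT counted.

D = 84, ⌊√D⌋ = 9
descent: ρ → (5,2,-4)  [lands on river]
river: ρ → (-4,6,3)
river: ρ → (3,6,-4)
river: ρ → (-4,2,5)
river: ρ → (5,8,-1)
river: ρ → (-1,8,5)
ρ-cycle length = 6 (tail of 1 descent step not counted)

6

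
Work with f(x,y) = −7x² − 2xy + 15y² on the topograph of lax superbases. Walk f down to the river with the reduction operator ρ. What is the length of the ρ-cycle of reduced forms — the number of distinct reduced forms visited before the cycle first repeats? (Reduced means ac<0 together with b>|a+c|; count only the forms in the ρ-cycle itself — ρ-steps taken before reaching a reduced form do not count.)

D = 424, ⌊√D⌋ = 20
descent: ρ → (15,2,-7)
descent: ρ → (-7,12,10)  [lands on river]
river: ρ → (10,8,-9)
river: ρ → (-9,10,9)
river: ρ → (9,8,-10)
river: ρ → (-10,12,7)
river: ρ → (7,16,-6)
river: ρ → (-6,20,1)
river: ρ → (1,20,-6)
river: ρ → (-6,16,7)
river: ρ → (7,12,-10)
river: ρ → (-10,8,9)
river: ρ → (9,10,-9)
river: ρ → (-9,8,10)
river: ρ → (10,12,-7)
river: ρ → (-7,16,6)
river: ρ → (6,20,-1)
river: ρ → (-1,20,6)
river: ρ → (6,16,-7)
ρ-cycle length = 18 (tail of 2 descent steps not counted)

18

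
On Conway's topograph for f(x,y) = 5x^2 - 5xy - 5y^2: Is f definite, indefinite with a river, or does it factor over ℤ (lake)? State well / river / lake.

D = b²−4ac = (-5)² − 4·5·(-5) = 125
D > 0 non-square ⇒ indefinite ⇒ periodic river

river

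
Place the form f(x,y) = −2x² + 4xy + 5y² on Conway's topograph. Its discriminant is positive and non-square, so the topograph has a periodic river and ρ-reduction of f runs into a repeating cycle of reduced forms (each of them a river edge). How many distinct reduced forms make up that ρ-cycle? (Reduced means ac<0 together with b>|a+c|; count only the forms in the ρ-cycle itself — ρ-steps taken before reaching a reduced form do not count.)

D = 56, ⌊√D⌋ = 7
river: ρ → (5,6,-1)
river: ρ → (-1,6,5)
river: ρ → (5,4,-2)
river: ρ → (-2,4,5)
ρ-cycle length = 4 (tail of 0 descent steps not counted)

4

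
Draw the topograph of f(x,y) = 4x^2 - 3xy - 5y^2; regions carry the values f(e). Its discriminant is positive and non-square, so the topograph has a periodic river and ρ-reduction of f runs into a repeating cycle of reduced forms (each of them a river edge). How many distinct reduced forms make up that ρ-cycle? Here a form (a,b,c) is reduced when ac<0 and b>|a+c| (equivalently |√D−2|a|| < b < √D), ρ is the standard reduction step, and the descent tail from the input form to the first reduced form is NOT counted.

D = 89, ⌊√D⌋ = 9
descent: ρ → (-5,3,4)  [lands on river]
river: ρ → (4,5,-4)
river: ρ → (-4,3,5)
river: ρ → (5,7,-2)
river: ρ → (-2,9,1)
river: ρ → (1,9,-2)
river: ρ → (-2,7,5)
river: ρ → (5,3,-4)
river: ρ → (-4,5,4)
river: ρ → (4,3,-5)
river: ρ → (-5,7,2)
river: ρ → (2,9,-1)
river: ρ → (-1,9,2)
river: ρ → (2,7,-5)
ρ-cycle length = 14 (tail of 1 descent step not counted)

14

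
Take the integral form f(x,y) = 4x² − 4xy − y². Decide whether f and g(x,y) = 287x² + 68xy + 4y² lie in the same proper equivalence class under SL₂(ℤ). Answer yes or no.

D₁ = 32, D₂ = 32
river cycle of f (length 2): (-1, 4, 4), (4, 4, -1)
river cycle of g (length 2): (4, 4, -1), (-1, 4, 4)
cycles coincide ⇒ equivalent

yes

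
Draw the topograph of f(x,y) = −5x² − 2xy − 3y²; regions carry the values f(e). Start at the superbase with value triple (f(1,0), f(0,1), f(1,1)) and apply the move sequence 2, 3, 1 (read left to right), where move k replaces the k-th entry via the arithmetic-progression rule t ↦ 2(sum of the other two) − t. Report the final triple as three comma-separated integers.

start (-5,-3,-10) = (f(1,0),f(0,1),f(1,1))
replace slot 2: 2·((-5)+(-10)) − (-3) = -27 → (-5,-27,-10)
replace slot 3: 2·((-5)+(-27)) − (-10) = -54 → (-5,-27,-54)
replace slot 1: 2·((-27)+(-54)) − (-5) = -157 → (-157,-27,-54)

-157,-27,-54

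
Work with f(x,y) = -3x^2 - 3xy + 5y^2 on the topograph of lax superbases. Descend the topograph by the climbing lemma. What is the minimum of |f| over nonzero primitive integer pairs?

descent: ρ → (5,3,-3)  [lands on river]
river: ρ → (-3,3,5)
river: ρ → (5,7,-1)
river: ρ → (-1,7,5)
closes: descent 1, river 4
min |a| on river = 1

1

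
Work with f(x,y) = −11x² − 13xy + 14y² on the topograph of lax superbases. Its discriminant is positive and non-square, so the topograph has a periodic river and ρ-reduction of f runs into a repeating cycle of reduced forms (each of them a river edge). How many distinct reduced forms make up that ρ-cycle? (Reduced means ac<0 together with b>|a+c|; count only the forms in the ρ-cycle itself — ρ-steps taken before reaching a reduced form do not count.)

D = 785, ⌊√D⌋ = 28
descent: ρ → (14,13,-11)  [lands on river]
river: ρ → (-11,9,16)
river: ρ → (16,23,-4)
river: ρ → (-4,25,10)
river: ρ → (10,15,-14)
river: ρ → (-14,13,11)
river: ρ → (11,9,-16)
river: ρ → (-16,23,4)
river: ρ → (4,25,-10)
river: ρ → (-10,15,14)
ρ-cycle length = 10 (tail of 1 descent step not counted)

10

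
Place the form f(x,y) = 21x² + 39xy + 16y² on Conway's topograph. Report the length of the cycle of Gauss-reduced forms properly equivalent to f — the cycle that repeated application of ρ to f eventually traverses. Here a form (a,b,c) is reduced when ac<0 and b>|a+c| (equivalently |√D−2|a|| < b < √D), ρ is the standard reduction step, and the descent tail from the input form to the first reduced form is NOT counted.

D = 177, ⌊√D⌋ = 13
descent: ρ → (16,-7,-2)
descent: ρ → (-2,11,7)  [lands on river]
river: ρ → (7,3,-6)
river: ρ → (-6,9,4)
river: ρ → (4,7,-8)
river: ρ → (-8,9,3)
river: ρ → (3,9,-8)
river: ρ → (-8,7,4)
river: ρ → (4,9,-6)
river: ρ → (-6,3,7)
river: ρ → (7,11,-2)
river: ρ → (-2,13,1)
river: ρ → (1,13,-2)
ρ-cycle length = 12 (tail of 2 descent steps not counted)

12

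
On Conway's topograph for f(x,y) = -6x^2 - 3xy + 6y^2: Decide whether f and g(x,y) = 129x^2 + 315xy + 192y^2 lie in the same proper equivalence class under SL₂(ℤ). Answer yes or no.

D₁ = 153, D₂ = 153
river cycle of f (length 6): (6, 3, -6), (-6, 9, 3), (3, 9, -6), (-6, 3, 6), (6, 9, -3), (-3, 9, 6)
river cycle of g (length 6): (6, 3, -6), (-6, 9, 3), (3, 9, -6), (-6, 3, 6), (6, 9, -3), (-3, 9, 6)
cycles coincide ⇒ equivalent

yes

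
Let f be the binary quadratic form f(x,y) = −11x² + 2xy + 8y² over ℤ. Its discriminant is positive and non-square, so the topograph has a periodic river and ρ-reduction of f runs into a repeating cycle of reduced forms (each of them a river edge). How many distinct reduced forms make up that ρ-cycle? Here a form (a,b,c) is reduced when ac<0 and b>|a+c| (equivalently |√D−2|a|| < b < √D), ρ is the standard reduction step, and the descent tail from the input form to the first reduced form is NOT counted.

D = 356, ⌊√D⌋ = 18
descent: ρ → (8,14,-5)  [lands on river]
river: ρ → (-5,16,5)
river: ρ → (5,14,-8)
river: ρ → (-8,18,1)
river: ρ → (1,18,-8)
river: ρ → (-8,14,5)
river: ρ → (5,16,-5)
river: ρ → (-5,14,8)
river: ρ → (8,18,-1)
river: ρ → (-1,18,8)
ρ-cycle length = 10 (tail of 1 descent step not counted)

10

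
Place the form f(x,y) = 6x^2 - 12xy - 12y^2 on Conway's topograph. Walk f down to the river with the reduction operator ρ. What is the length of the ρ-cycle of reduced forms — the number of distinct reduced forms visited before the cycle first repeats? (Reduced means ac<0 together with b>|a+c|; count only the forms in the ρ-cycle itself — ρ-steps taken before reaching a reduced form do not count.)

D = 432, ⌊√D⌋ = 20
descent: ρ → (-12,12,6)  [lands on river]
river: ρ → (6,12,-12)
ρ-cycle length = 2 (tail of 1 descent step not counted)

2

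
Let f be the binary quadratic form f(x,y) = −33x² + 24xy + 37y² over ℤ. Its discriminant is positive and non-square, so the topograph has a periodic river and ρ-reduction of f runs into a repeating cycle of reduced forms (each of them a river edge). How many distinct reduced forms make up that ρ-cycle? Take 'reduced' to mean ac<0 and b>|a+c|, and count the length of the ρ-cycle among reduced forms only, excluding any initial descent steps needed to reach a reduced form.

D = 5460, ⌊√D⌋ = 73
river: ρ → (37,50,-20)
river: ρ → (-20,70,7)
river: ρ → (7,70,-20)
river: ρ → (-20,50,37)
river: ρ → (37,24,-33)
river: ρ → (-33,42,28)
river: ρ → (28,70,-5)
river: ρ → (-5,70,28)
river: ρ → (28,42,-33)
river: ρ → (-33,24,37)
ρ-cycle length = 10 (tail of 0 descent steps not counted)

10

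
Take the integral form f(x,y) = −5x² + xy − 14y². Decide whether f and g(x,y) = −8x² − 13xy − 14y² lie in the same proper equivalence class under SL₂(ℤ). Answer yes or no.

D₁ = -279, D₂ = -279
f is negative-definite; reduce −f:
−f: reduced (well bottom): (5,-1,14) with a≤c, −a<b≤a
flip sign back: reduced form of f is (-5,1,-14)
g is negative-definite; reduce −g:
−g: translate: b→-3 (≡13 mod 16), so (8,13,14)→(8,-3,9)
−g: reduced (well bottom): (8,-3,9) with a≤c, −a<b≤a
flip sign back: reduced form of g is (-8,3,-9)
reduced forms (-5, 1, -14) vs (-8, 3, -9) ⇒ inequivalent

no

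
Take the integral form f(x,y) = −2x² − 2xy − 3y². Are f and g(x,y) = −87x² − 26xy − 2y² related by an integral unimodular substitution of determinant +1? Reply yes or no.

D₁ = -20, D₂ = -20
f is negative-definite; reduce −f:
−f: reduced (well bottom): (2,2,3) with a≤c, −a<b≤a
flip sign back: reduced form of f is (-2,-2,-3)
g is negative-definite; reduce −g:
−g: flip: (87,26,2)→(2,-26,87)
−g: translate: b→2 (≡-26 mod 4), so (2,-26,87)→(2,2,3)
−g: reduced (well bottom): (2,2,3) with a≤c, −a<b≤a
flip sign back: reduced form of g is (-2,-2,-3)
reduced forms (-2, -2, -3) vs (-2, -2, -3) ⇒ equivalent

yes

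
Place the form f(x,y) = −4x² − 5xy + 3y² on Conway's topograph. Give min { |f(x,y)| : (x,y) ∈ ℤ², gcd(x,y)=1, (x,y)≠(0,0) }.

descent: ρ → (3,5,-4)  [lands on river]
river: ρ → (-4,3,4)
river: ρ → (4,5,-3)
river: ρ → (-3,7,2)
river: ρ → (2,5,-6)
river: ρ → (-6,7,1)
river: ρ → (1,7,-6)
river: ρ → (-6,5,2)
river: ρ → (2,7,-3)
river: ρ → (-3,5,4)
river: ρ → (4,3,-4)
river: ρ → (-4,5,3)
river: ρ → (3,7,-2)
river: ρ → (-2,5,6)
river: ρ → (6,7,-1)
river: ρ → (-1,7,6)
river: ρ → (6,5,-2)
river: ρ → (-2,7,3)
closes: descent 1, river 18
min |a| on river = 1

1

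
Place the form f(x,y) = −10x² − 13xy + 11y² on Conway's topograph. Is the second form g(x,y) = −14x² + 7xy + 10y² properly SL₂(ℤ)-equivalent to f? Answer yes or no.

D₁ = 609, D₂ = 609
river cycle of f (length 16): (11, 13, -10), (-10, 7, 14), (14, 21, -3), (-3, 21, 14), (14, 7, -10), (-10, 13, 11), (11, 9, -12), (-12, 15, 8), (8, 17, -10), (-10, 23, 2), … (6 more)
river cycle of g (length 16): (10, 13, -11), (-11, 9, 12), (12, 15, -8), (-8, 17, 10), (10, 23, -2), (-2, 21, 21), (21, 21, -2), (-2, 23, 10), (10, 17, -8), (-8, 15, 12), … (6 more)
cycles differ ⇒ inequivalent

no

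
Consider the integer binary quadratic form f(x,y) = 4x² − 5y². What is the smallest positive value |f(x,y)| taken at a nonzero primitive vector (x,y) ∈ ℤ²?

descent: ρ → (-5,0,4)
descent: ρ → (4,8,-1)  [lands on river]
river: ρ → (-1,8,4)
closes: descent 2, river 2
min |a| on river = 1

1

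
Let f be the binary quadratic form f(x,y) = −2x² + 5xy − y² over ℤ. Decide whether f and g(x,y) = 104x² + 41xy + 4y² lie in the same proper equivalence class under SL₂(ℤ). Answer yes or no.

D₁ = 17, D₂ = 17
river cycle of f (length 6): (-1, 3, 2), (2, 1, -2), (-2, 3, 1), (1, 3, -2), (-2, 1, 2), (2, 3, -1)
river cycle of g (length 6): (-1, 3, 2), (2, 1, -2), (-2, 3, 1), (1, 3, -2), (-2, 1, 2), (2, 3, -1)
cycles coincide ⇒ equivalent

yes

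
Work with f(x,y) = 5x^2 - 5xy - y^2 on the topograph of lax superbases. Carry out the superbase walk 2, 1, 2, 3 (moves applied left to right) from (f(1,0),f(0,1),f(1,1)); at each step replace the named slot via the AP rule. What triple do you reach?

start (5,-1,-1) = (f(1,0),f(0,1),f(1,1))
replace slot 2: 2·(5+(-1)) − (-1) = 9 → (5,9,-1)
replace slot 1: 2·(9+(-1)) − 5 = 11 → (11,9,-1)
replace slot 2: 2·(11+(-1)) − 9 = 11 → (11,11,-1)
replace slot 3: 2·(11+11) − (-1) = 45 → (11,11,45)

11,11,45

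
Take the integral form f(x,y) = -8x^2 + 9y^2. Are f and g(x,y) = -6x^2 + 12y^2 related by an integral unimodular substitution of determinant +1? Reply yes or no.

D₁ = 288, D₂ = 288
river cycle of f (length 2): (-8, 16, 1), (1, 16, -8)
river cycle of g (length 2): (-6, 12, 6), (6, 12, -6)
cycles differ ⇒ inequivalent

no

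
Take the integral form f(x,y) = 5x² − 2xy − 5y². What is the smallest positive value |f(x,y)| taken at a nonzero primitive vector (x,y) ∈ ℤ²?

descent: ρ → (-5,2,5)  [lands on river]
river: ρ → (5,8,-2)
river: ρ → (-2,8,5)
river: ρ → (5,2,-5)
river: ρ → (-5,8,2)
river: ρ → (2,8,-5)
closes: descent 1, river 6
min |a| on river = 2

2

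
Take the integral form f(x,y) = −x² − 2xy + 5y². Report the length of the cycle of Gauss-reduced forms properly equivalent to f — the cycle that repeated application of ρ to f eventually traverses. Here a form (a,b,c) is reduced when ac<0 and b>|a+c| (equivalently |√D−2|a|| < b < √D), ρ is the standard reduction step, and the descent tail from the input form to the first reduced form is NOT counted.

D = 24, ⌊√D⌋ = 4
descent: ρ → (5,2,-1)
descent: ρ → (-1,4,2)  [lands on river]
river: ρ → (2,4,-1)
ρ-cycle length = 2 (tail of 2 descent steps not counted)

2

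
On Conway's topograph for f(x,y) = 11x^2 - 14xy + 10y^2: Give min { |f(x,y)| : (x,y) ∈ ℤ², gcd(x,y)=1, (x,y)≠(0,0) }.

translate: b→8 (≡-14 mod 22), so (11,-14,10)→(11,8,7)
flip: (11,8,7)→(7,-8,11)
translate: b→6 (≡-8 mod 14), so (7,-8,11)→(7,6,10)
reduced (well bottom): (7,6,10) with a≤c, −a<b≤a
well minimum = a = 7

7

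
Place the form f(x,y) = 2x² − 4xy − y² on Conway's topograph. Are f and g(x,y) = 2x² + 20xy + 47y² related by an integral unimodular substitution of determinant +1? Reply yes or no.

D₁ = 24, D₂ = 24
river cycle of f (length 2): (-1, 4, 2), (2, 4, -1)
river cycle of g (length 2): (2, 4, -1), (-1, 4, 2)
cycles coincide ⇒ equivalent

yes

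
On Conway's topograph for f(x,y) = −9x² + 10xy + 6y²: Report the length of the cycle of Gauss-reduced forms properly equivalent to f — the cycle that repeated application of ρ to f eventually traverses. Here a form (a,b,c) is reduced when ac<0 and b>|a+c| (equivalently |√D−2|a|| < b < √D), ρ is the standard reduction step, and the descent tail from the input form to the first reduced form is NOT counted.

D = 316, ⌊√D⌋ = 17
river: ρ → (6,14,-5)
river: ρ → (-5,16,3)
river: ρ → (3,14,-10)
river: ρ → (-10,6,7)
river: ρ → (7,8,-9)
river: ρ → (-9,10,6)
ρ-cycle length = 6 (tail of 0 descent steps not counted)

6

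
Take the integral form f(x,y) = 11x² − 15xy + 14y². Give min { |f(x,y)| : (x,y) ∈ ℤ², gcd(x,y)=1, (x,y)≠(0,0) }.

translate: b→7 (≡-15 mod 22), so (11,-15,14)→(11,7,10)
flip: (11,7,10)→(10,-7,11)
reduced (well bottom): (10,-7,11) with a≤c, −a<b≤a
well minimum = a = 10

10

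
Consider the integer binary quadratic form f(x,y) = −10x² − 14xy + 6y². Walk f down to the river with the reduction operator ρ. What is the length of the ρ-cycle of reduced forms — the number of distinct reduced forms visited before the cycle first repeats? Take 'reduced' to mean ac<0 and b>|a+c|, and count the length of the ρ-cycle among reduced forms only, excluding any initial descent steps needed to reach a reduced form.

D = 436, ⌊√D⌋ = 20
descent: ρ → (6,14,-10)  [lands on river]
river: ρ → (-10,6,10)
river: ρ → (10,14,-6)
river: ρ → (-6,10,14)
river: ρ → (14,18,-2)
river: ρ → (-2,18,14)
river: ρ → (14,10,-6)
river: ρ → (-6,14,10)
river: ρ → (10,6,-10)
river: ρ → (-10,14,6)
river: ρ → (6,10,-14)
river: ρ → (-14,18,2)
river: ρ → (2,18,-14)
river: ρ → (-14,10,6)
ρ-cycle length = 14 (tail of 1 descent step not counted)

14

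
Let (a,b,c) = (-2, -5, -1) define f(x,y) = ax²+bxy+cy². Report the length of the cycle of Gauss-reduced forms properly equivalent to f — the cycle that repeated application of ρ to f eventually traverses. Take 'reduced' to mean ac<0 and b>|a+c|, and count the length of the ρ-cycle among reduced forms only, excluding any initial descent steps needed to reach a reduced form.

D = 17, ⌊√D⌋ = 4
descent: ρ → (-1,3,2)  [lands on river]
river: ρ → (2,1,-2)
river: ρ → (-2,3,1)
river: ρ → (1,3,-2)
river: ρ → (-2,1,2)
river: ρ → (2,3,-1)
ρ-cycle length = 6 (tail of 1 descent step not counted)

6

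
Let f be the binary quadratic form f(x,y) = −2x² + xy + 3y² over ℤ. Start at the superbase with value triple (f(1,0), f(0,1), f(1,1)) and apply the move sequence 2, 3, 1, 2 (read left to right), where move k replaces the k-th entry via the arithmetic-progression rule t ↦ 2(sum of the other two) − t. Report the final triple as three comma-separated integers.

start (-2,3,2) = (f(1,0),f(0,1),f(1,1))
replace slot 2: 2·((-2)+2) − 3 = -3 → (-2,-3,2)
replace slot 3: 2·((-2)+(-3)) − 2 = -12 → (-2,-3,-12)
replace slot 1: 2·((-3)+(-12)) − (-2) = -28 → (-28,-3,-12)
replace slot 2: 2·((-28)+(-12)) − (-3) = -77 → (-28,-77,-12)

-28,-77,-12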